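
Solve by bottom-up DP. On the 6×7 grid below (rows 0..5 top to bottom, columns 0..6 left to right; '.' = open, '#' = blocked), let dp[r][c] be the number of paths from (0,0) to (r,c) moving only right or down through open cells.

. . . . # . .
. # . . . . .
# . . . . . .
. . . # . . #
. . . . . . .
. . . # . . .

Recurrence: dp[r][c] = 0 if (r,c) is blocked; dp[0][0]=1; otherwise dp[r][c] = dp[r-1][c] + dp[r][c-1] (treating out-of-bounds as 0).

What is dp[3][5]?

12

r\c   0   1   2   3   4   5   6
  0   1   1   1   1   0   0   0
  1   1   0   1   2   2   2   2
  2   0   0   1   3   5   7   9
  3   0   0   1   0   5  12   0
  4   0   0   1   1   6  18  18
  5   0   0   1   0   6  24  42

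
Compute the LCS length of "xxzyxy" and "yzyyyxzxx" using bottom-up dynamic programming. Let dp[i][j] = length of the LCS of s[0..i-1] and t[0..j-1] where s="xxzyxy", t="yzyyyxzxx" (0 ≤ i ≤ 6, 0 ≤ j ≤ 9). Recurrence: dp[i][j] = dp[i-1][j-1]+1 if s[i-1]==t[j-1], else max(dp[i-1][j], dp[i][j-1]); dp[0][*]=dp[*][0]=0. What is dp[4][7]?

2

   ''  y  z  y  y  y  x  z  x  x
''  0  0  0  0  0  0  0  0  0  0
 x  0  0  0  0  0  0  1  1  1  1
 x  0  0  0  0  0  0  1  1  2  2
 z  0  0  1  1  1  1  1  2  2  2
 y  0  1  1  2  2  2  2  2  2  2
 x  0  1  1  2  2  2  3  3  3  3
 y  0  1  1  2  3  3  3  3  3  3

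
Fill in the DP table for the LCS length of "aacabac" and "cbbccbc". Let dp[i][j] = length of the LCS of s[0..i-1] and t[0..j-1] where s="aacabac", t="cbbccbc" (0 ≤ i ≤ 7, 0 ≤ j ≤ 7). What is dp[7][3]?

   ''  c  b  b  c  c  b  c
''  0  0  0  0  0  0  0  0
 a  0  0  0  0  0  0  0  0
 a  0  0  0  0  0  0  0  0
 c  0  1  1  1  1  1  1  1
 a  0  1  1  1  1  1  1  1
 b  0  1  2  2  2  2  2  2
 a  0  1  2  2  2  2  2  2
 c  0  1  2  2  3  3  3  3

2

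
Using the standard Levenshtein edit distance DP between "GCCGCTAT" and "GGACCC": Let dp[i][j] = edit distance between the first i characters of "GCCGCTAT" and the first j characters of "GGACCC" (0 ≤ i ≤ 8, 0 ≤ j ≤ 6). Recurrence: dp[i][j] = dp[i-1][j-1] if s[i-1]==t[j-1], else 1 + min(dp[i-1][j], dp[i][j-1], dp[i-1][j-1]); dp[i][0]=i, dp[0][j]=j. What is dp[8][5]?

   ''  G  G  A  C  C  C
''  0  1  2  3  4  5  6
 G  1  0  1  2  3  4  5
 C  2  1  1  2  2  3  4
 C  3  2  2  2  2  2  3
 G  4  3  2  3  3  3  3
 C  5  4  3  3  3  3  3
 T  6  5  4  4  4  4  4
 A  7  6  5  4  5  5  5
 T  8  7  6  5  5  6  6

6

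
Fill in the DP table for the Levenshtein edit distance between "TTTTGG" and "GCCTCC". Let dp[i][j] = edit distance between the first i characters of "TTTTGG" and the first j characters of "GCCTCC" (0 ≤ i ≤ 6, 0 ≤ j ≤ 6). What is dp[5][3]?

5

   ''  G  C  C  T  C  C
''  0  1  2  3  4  5  6
 T  1  1  2  3  3  4  5
 T  2  2  2  3  3  4  5
 T  3  3  3  3  3  4  5
 T  4  4  4  4  3  4  5
 G  5  4  5  5  4  4  5
 G  6  5  5  6  5  5  5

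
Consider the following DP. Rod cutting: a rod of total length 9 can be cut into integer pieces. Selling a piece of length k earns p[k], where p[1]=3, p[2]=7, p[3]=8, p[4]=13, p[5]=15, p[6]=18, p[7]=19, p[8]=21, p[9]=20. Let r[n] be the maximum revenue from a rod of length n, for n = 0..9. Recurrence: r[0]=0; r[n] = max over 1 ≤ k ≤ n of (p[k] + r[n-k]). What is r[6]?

   n    0    1    2    3    4    5    6    7    8    9
r[n]    0    3    7   10   14   17   21   24   28   31

21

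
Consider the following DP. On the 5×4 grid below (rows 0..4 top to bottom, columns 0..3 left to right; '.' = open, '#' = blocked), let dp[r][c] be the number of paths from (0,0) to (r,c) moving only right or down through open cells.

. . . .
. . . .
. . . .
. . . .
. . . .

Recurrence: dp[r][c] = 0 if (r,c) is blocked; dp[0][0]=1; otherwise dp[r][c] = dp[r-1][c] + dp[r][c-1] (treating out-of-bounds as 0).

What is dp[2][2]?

r\c   0   1   2   3
  0   1   1   1   1
  1   1   2   3   4
  2   1   3   6  10
  3   1   4  10  20
  4   1   5  15  35

6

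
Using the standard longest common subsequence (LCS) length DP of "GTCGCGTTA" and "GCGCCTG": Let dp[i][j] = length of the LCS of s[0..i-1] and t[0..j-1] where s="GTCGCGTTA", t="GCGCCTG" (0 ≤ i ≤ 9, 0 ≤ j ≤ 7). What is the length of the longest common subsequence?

   ''  G  C  G  C  C  T  G
''  0  0  0  0  0  0  0  0
 G  0  1  1  1  1  1  1  1
 T  0  1  1  1  1  1  2  2
 C  0  1  2  2  2  2  2  2
 G  0  1  2  3  3  3  3  3
 C  0  1  2  3  4  4  4  4
 G  0  1  2  3  4  4  4  5
 T  0  1  2  3  4  4  5  5
 T  0  1  2  3  4  4  5  5
 A  0  1  2  3  4  4  5  5

5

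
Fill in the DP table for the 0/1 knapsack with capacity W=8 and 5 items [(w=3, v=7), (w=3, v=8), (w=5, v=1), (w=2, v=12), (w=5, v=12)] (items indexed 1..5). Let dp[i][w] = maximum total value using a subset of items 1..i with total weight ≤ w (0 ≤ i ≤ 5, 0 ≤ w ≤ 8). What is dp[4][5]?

20

i\w   0   1   2   3   4   5   6   7   8
  0   0   0   0   0   0   0   0   0   0
  1   0   0   0   7   7   7   7   7   7
  2   0   0   0   8   8   8  15  15  15
  3   0   0   0   8   8   8  15  15  15
  4   0   0  12  12  12  20  20  20  27
  5   0   0  12  12  12  20  20  24  27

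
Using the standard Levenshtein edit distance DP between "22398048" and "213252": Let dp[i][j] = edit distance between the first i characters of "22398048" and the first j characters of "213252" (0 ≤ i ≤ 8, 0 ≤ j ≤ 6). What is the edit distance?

   ''  2  1  3  2  5  2
''  0  1  2  3  4  5  6
 2  1  0  1  2  3  4  5
 2  2  1  1  2  2  3  4
 3  3  2  2  1  2  3  4
 9  4  3  3  2  2  3  4
 8  5  4  4  3  3  3  4
 0  6  5  5  4  4  4  4
 4  7  6  6  5  5  5  5
 8  8  7  7  6  6  6  6

6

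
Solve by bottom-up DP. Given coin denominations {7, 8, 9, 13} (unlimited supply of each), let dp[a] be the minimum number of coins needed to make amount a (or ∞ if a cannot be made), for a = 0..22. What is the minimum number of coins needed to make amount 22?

 a  0  1  2  3  4  5  6  7  8  9 10 11 12 13 14 15 16 17 18 19 20 21 22
dp  0  -  -  -  -  -  -  1  1  1  -  -  -  1  2  2  2  2  2  -  2  2  2
(- denotes ∞ / unreachable)

2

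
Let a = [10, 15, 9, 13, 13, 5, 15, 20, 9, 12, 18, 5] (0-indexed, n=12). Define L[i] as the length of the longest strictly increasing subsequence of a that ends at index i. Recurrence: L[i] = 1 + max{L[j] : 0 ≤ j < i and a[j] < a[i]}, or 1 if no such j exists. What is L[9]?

3

   i    0    1    2    3    4    5    6    7    8    9   10   11
a[i]   10   15    9   13   13    5   15   20    9   12   18    5
L[i]    1    2    1    2    2    1    3    4    2    3    4    1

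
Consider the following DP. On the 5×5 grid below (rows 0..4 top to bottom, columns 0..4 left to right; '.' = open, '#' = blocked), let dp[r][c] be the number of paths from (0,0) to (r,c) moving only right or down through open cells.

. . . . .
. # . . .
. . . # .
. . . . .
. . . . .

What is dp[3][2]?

r\c   0   1   2   3   4
  0   1   1   1   1   1
  1   1   0   1   2   3
  2   1   1   2   0   3
  3   1   2   4   4   7
  4   1   3   7  11  18

4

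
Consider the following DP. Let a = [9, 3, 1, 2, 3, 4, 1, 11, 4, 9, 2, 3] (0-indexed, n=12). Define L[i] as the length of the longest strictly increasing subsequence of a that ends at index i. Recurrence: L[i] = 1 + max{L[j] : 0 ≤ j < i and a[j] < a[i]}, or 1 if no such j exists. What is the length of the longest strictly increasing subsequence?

   i    0    1    2    3    4    5    6    7    8    9   10   11
a[i]    9    3    1    2    3    4    1   11    4    9    2    3
L[i]    1    1    1    2    3    4    1    5    4    5    2    3

5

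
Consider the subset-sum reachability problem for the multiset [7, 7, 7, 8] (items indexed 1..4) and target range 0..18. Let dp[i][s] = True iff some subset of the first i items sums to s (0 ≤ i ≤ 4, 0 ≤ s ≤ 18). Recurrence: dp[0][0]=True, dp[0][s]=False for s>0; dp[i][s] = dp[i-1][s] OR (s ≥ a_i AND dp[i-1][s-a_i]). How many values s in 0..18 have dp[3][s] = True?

3

i\s   0   1   2   3   4   5   6   7   8   9  10  11  12  13  14  15  16  17  18
  0   T   F   F   F   F   F   F   F   F   F   F   F   F   F   F   F   F   F   F
  1   T   F   F   F   F   F   F   T   F   F   F   F   F   F   F   F   F   F   F
  2   T   F   F   F   F   F   F   T   F   F   F   F   F   F   T   F   F   F   F
  3   T   F   F   F   F   F   F   T   F   F   F   F   F   F   T   F   F   F   F
  4   T   F   F   F   F   F   F   T   T   F   F   F   F   F   T   T   F   F   F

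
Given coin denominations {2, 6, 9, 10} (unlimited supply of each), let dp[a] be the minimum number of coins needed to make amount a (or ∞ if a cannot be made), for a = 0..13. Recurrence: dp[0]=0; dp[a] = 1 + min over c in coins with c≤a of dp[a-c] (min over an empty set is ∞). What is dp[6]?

1

 a  0  1  2  3  4  5  6  7  8  9 10 11 12 13
dp  0  -  1  -  2  -  1  -  2  1  1  2  2  3
(- denotes ∞ / unreachable)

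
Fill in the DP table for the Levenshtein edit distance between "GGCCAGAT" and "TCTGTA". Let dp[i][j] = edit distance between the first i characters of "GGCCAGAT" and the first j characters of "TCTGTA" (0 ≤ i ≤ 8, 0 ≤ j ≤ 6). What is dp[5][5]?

5

   ''  T  C  T  G  T  A
''  0  1  2  3  4  5  6
 G  1  1  2  3  3  4  5
 G  2  2  2  3  3  4  5
 C  3  3  2  3  4  4  5
 C  4  4  3  3  4  5  5
 A  5  5  4  4  4  5  5
 G  6  6  5  5  4  5  6
 A  7  7  6  6  5  5  5
 T  8  7  7  6  6  5  6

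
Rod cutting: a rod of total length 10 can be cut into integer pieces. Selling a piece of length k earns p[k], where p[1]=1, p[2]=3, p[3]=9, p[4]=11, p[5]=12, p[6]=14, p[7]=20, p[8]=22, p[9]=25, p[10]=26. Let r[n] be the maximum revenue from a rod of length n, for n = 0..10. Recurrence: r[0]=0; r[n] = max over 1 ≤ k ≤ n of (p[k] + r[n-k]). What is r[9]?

   n    0    1    2    3    4    5    6    7    8    9   10
r[n]    0    1    3    9   11   12   18   20   22   27   29

27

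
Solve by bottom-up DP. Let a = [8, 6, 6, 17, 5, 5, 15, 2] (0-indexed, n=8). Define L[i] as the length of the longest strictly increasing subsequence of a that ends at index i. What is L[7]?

1

   i    0    1    2    3    4    5    6    7
a[i]    8    6    6   17    5    5   15    2
L[i]    1    1    1    2    1    1    2    1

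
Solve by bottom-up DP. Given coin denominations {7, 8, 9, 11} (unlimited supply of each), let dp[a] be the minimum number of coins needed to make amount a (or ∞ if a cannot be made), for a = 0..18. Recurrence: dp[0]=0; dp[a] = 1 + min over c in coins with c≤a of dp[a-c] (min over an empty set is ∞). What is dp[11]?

 a  0  1  2  3  4  5  6  7  8  9 10 11 12 13 14 15 16 17 18
dp  0  -  -  -  -  -  -  1  1  1  -  1  -  -  2  2  2  2  2
(- denotes ∞ / unreachable)

1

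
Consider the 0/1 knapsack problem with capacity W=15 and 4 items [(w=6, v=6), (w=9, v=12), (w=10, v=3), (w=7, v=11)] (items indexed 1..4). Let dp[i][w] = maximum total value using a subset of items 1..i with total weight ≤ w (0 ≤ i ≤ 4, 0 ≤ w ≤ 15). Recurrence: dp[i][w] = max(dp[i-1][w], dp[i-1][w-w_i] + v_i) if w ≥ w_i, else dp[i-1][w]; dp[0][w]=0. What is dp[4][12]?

12

i\w   0   1   2   3   4   5   6   7   8   9  10  11  12  13  14  15
  0   0   0   0   0   0   0   0   0   0   0   0   0   0   0   0   0
  1   0   0   0   0   0   0   6   6   6   6   6   6   6   6   6   6
  2   0   0   0   0   0   0   6   6   6  12  12  12  12  12  12  18
  3   0   0   0   0   0   0   6   6   6  12  12  12  12  12  12  18
  4   0   0   0   0   0   0   6  11  11  12  12  12  12  17  17  18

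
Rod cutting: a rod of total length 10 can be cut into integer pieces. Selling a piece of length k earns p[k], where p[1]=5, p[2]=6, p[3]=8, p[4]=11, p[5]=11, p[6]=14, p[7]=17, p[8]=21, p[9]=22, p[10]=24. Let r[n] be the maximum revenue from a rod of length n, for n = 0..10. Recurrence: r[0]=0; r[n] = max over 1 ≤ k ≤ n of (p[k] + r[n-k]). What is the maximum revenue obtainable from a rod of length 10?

50

   n    0    1    2    3    4    5    6    7    8    9   10
r[n]    0    5   10   15   20   25   30   35   40   45   50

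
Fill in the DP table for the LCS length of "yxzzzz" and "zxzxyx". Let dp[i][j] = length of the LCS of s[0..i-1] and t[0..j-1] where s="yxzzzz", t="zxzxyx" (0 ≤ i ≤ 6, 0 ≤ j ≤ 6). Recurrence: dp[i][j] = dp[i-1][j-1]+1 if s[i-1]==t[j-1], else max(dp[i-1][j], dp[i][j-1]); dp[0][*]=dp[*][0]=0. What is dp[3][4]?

   ''  z  x  z  x  y  x
''  0  0  0  0  0  0  0
 y  0  0  0  0  0  1  1
 x  0  0  1  1  1  1  2
 z  0  1  1  2  2  2  2
 z  0  1  1  2  2  2  2
 z  0  1  1  2  2  2  2
 z  0  1  1  2  2  2  2

2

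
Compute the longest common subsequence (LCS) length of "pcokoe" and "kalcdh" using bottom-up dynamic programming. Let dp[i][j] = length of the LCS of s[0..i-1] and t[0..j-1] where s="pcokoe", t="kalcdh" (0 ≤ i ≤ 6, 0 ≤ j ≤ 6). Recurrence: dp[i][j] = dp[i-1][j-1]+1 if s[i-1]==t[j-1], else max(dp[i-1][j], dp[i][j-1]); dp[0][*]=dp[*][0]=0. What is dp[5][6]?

   ''  k  a  l  c  d  h
''  0  0  0  0  0  0  0
 p  0  0  0  0  0  0  0
 c  0  0  0  0  1  1  1
 o  0  0  0  0  1  1  1
 k  0  1  1  1  1  1  1
 o  0  1  1  1  1  1  1
 e  0  1  1  1  1  1  1

1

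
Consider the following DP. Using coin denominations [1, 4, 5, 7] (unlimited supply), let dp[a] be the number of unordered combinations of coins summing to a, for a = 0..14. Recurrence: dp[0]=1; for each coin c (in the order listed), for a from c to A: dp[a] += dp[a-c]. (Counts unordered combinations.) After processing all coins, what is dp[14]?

after  coin     0     1     2     3     4     5     6     7     8     9    10    11    12    13    14
          1     1     1     1     1     1     1     1     1     1     1     1     1     1     1     1
          4     1     1     1     1     2     2     2     2     3     3     3     3     4     4     4
          5     1     1     1     1     2     3     3     3     4     5     6     6     7     8     9
          7     1     1     1     1     2     3     3     4     5     6     7     8    10    11    13

13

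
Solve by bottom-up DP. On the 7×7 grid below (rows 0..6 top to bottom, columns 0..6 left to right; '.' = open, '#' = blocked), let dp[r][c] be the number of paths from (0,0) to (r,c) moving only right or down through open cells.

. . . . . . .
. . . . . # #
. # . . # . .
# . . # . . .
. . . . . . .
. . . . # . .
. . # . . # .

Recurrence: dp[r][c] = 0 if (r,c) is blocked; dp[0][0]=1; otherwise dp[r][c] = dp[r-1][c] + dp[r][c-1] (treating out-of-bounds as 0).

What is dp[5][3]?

r\c   0   1   2   3   4   5   6
  0   1   1   1   1   1   1   1
  1   1   2   3   4   5   0   0
  2   1   0   3   7   0   0   0
  3   0   0   3   0   0   0   0
  4   0   0   3   3   3   3   3
  5   0   0   3   6   0   3   6
  6   0   0   0   6   6   0   6

6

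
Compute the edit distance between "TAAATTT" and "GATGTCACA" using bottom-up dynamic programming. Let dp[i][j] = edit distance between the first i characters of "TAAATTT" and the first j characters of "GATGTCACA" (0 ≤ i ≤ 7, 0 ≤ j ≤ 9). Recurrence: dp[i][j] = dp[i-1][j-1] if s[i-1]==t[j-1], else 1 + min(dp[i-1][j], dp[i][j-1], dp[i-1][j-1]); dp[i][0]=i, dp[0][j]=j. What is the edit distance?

   ''  G  A  T  G  T  C  A  C  A
''  0  1  2  3  4  5  6  7  8  9
 T  1  1  2  2  3  4  5  6  7  8
 A  2  2  1  2  3  4  5  5  6  7
 A  3  3  2  2  3  4  5  5  6  6
 A  4  4  3  3  3  4  5  5  6  6
 T  5  5  4  3  4  3  4  5  6  7
 T  6  6  5  4  4  4  4  5  6  7
 T  7  7  6  5  5  4  5  5  6  7

7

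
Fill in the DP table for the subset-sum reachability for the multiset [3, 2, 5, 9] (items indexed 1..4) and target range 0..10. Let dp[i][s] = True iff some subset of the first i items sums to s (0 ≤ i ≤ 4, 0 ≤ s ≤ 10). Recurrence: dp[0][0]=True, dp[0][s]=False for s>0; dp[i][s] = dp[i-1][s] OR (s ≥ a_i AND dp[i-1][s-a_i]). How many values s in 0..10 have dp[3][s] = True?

7

i\s   0   1   2   3   4   5   6   7   8   9  10
  0   T   F   F   F   F   F   F   F   F   F   F
  1   T   F   F   T   F   F   F   F   F   F   F
  2   T   F   T   T   F   T   F   F   F   F   F
  3   T   F   T   T   F   T   F   T   T   F   T
  4   T   F   T   T   F   T   F   T   T   T   T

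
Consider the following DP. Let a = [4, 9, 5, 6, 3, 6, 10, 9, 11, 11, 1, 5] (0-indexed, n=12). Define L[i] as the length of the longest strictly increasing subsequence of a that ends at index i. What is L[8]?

5

   i    0    1    2    3    4    5    6    7    8    9   10   11
a[i]    4    9    5    6    3    6   10    9   11   11    1    5
L[i]    1    2    2    3    1    3    4    4    5    5    1    2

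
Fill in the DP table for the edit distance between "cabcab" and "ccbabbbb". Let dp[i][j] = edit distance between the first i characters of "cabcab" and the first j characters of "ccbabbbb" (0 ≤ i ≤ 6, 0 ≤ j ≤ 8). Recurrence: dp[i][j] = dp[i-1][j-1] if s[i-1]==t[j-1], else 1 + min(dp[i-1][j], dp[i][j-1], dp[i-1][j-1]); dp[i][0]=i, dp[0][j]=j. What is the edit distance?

4

   ''  c  c  b  a  b  b  b  b
''  0  1  2  3  4  5  6  7  8
 c  1  0  1  2  3  4  5  6  7
 a  2  1  1  2  2  3  4  5  6
 b  3  2  2  1  2  2  3  4  5
 c  4  3  2  2  2  3  3  4  5
 a  5  4  3  3  2  3  4  4  5
 b  6  5  4  3  3  2  3  4  4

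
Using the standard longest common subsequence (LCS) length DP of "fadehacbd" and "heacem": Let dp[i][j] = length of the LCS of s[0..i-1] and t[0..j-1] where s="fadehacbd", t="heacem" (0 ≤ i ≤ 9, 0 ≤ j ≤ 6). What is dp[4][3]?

1

   ''  h  e  a  c  e  m
''  0  0  0  0  0  0  0
 f  0  0  0  0  0  0  0
 a  0  0  0  1  1  1  1
 d  0  0  0  1  1  1  1
 e  0  0  1  1  1  2  2
 h  0  1  1  1  1  2  2
 a  0  1  1  2  2  2  2
 c  0  1  1  2  3  3  3
 b  0  1  1  2  3  3  3
 d  0  1  1  2  3  3  3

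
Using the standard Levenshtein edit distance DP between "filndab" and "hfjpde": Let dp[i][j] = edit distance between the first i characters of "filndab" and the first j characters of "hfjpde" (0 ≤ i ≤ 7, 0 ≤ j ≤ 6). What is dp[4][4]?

4

   ''  h  f  j  p  d  e
''  0  1  2  3  4  5  6
 f  1  1  1  2  3  4  5
 i  2  2  2  2  3  4  5
 l  3  3  3  3  3  4  5
 n  4  4  4  4  4  4  5
 d  5  5  5  5  5  4  5
 a  6  6  6  6  6  5  5
 b  7  7  7  7  7  6  6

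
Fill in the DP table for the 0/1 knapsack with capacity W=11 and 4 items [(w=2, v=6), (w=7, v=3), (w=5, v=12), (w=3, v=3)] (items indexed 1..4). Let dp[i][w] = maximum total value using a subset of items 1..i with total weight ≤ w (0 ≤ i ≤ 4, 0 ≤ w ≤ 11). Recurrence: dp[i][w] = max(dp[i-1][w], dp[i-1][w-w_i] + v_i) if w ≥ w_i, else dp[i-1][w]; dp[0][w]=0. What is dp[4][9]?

i\w   0   1   2   3   4   5   6   7   8   9  10  11
  0   0   0   0   0   0   0   0   0   0   0   0   0
  1   0   0   6   6   6   6   6   6   6   6   6   6
  2   0   0   6   6   6   6   6   6   6   9   9   9
  3   0   0   6   6   6  12  12  18  18  18  18  18
  4   0   0   6   6   6  12  12  18  18  18  21  21

18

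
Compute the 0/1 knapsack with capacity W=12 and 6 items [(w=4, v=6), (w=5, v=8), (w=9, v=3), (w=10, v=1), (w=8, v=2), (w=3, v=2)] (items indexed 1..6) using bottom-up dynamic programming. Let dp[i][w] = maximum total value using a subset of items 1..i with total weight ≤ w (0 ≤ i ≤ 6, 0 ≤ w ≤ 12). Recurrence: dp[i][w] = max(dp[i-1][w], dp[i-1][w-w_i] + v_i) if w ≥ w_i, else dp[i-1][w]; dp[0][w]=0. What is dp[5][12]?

i\w   0   1   2   3   4   5   6   7   8   9  10  11  12
  0   0   0   0   0   0   0   0   0   0   0   0   0   0
  1   0   0   0   0   6   6   6   6   6   6   6   6   6
  2   0   0   0   0   6   8   8   8   8  14  14  14  14
  3   0   0   0   0   6   8   8   8   8  14  14  14  14
  4   0   0   0   0   6   8   8   8   8  14  14  14  14
  5   0   0   0   0   6   8   8   8   8  14  14  14  14
  6   0   0   0   2   6   8   8   8  10  14  14  14  16

14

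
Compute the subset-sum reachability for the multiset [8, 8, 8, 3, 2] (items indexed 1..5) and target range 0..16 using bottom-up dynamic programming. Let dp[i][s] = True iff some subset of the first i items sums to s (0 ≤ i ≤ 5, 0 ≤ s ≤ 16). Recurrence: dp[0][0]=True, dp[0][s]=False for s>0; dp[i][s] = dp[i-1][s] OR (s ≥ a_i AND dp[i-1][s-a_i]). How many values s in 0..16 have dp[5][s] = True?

9

i\s   0   1   2   3   4   5   6   7   8   9  10  11  12  13  14  15  16
  0   T   F   F   F   F   F   F   F   F   F   F   F   F   F   F   F   F
  1   T   F   F   F   F   F   F   F   T   F   F   F   F   F   F   F   F
  2   T   F   F   F   F   F   F   F   T   F   F   F   F   F   F   F   T
  3   T   F   F   F   F   F   F   F   T   F   F   F   F   F   F   F   T
  4   T   F   F   T   F   F   F   F   T   F   F   T   F   F   F   F   T
  5   T   F   T   T   F   T   F   F   T   F   T   T   F   T   F   F   T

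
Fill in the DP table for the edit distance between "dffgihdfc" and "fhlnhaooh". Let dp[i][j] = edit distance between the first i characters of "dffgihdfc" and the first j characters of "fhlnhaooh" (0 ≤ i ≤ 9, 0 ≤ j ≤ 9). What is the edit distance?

8

   ''  f  h  l  n  h  a  o  o  h
''  0  1  2  3  4  5  6  7  8  9
 d  1  1  2  3  4  5  6  7  8  9
 f  2  1  2  3  4  5  6  7  8  9
 f  3  2  2  3  4  5  6  7  8  9
 g  4  3  3  3  4  5  6  7  8  9
 i  5  4  4  4  4  5  6  7  8  9
 h  6  5  4  5  5  4  5  6  7  8
 d  7  6  5  5  6  5  5  6  7  8
 f  8  7  6  6  6  6  6  6  7  8
 c  9  8  7  7  7  7  7  7  7  8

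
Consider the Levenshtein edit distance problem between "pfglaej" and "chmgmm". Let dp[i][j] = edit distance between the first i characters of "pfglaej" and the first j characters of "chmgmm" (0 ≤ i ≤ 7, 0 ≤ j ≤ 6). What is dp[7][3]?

   ''  c  h  m  g  m  m
''  0  1  2  3  4  5  6
 p  1  1  2  3  4  5  6
 f  2  2  2  3  4  5  6
 g  3  3  3  3  3  4  5
 l  4  4  4  4  4  4  5
 a  5  5  5  5  5  5  5
 e  6  6  6  6  6  6  6
 j  7  7  7  7  7  7  7

7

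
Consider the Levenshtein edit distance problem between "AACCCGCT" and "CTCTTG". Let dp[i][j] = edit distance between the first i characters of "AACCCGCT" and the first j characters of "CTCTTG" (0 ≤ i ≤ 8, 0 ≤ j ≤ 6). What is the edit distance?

6

   ''  C  T  C  T  T  G
''  0  1  2  3  4  5  6
 A  1  1  2  3  4  5  6
 A  2  2  2  3  4  5  6
 C  3  2  3  2  3  4  5
 C  4  3  3  3  3  4  5
 C  5  4  4  3  4  4  5
 G  6  5  5  4  4  5  4
 C  7  6  6  5  5  5  5
 T  8  7  6  6  5  5  6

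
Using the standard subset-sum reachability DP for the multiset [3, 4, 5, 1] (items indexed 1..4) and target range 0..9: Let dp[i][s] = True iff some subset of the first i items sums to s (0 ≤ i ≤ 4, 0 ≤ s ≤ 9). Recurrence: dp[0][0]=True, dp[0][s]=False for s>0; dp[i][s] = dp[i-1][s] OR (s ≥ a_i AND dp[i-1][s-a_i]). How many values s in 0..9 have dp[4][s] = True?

i\s   0   1   2   3   4   5   6   7   8   9
  0   T   F   F   F   F   F   F   F   F   F
  1   T   F   F   T   F   F   F   F   F   F
  2   T   F   F   T   T   F   F   T   F   F
  3   T   F   F   T   T   T   F   T   T   T
  4   T   T   F   T   T   T   T   T   T   T

9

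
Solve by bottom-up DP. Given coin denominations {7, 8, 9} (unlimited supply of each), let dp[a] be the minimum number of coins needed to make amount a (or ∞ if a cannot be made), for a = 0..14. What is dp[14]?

 a  0  1  2  3  4  5  6  7  8  9 10 11 12 13 14
dp  0  -  -  -  -  -  -  1  1  1  -  -  -  -  2
(- denotes ∞ / unreachable)

2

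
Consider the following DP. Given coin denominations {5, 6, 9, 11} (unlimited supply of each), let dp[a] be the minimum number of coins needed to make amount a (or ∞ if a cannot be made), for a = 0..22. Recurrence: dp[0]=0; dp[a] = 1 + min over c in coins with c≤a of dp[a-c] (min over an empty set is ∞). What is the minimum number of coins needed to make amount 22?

2

 a  0  1  2  3  4  5  6  7  8  9 10 11 12 13 14 15 16 17 18 19 20 21 22
dp  0  -  -  -  -  1  1  -  -  1  2  1  2  -  2  2  2  2  2  3  2  3  2
(- denotes ∞ / unreachable)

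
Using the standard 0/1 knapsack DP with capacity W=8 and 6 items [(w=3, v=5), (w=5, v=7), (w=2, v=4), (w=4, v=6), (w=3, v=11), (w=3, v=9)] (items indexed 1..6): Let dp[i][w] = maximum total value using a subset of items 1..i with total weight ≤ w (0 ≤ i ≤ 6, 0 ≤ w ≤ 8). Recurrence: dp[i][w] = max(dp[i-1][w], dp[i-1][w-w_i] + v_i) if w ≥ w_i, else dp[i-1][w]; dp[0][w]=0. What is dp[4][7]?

11

i\w   0   1   2   3   4   5   6   7   8
  0   0   0   0   0   0   0   0   0   0
  1   0   0   0   5   5   5   5   5   5
  2   0   0   0   5   5   7   7   7  12
  3   0   0   4   5   5   9   9  11  12
  4   0   0   4   5   6   9  10  11  12
  5   0   0   4  11  11  15  16  17  20
  6   0   0   4  11  11  15  20  20  24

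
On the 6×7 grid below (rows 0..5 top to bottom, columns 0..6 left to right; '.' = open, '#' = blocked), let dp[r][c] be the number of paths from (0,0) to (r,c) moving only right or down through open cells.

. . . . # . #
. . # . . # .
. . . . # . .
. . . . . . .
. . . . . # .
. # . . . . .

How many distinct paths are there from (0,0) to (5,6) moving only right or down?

r\c   0   1   2   3   4   5   6
  0   1   1   1   1   0   0   0
  1   1   2   0   1   1   0   0
  2   1   3   3   4   0   0   0
  3   1   4   7  11  11  11  11
  4   1   5  12  23  34   0  11
  5   1   0  12  35  69  69  80

80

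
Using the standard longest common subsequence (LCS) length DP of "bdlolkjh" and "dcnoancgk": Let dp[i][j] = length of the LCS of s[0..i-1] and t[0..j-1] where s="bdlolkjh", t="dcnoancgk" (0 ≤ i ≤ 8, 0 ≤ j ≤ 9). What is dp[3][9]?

   ''  d  c  n  o  a  n  c  g  k
''  0  0  0  0  0  0  0  0  0  0
 b  0  0  0  0  0  0  0  0  0  0
 d  0  1  1  1  1  1  1  1  1  1
 l  0  1  1  1  1  1  1  1  1  1
 o  0  1  1  1  2  2  2  2  2  2
 l  0  1  1  1  2  2  2  2  2  2
 k  0  1  1  1  2  2  2  2  2  3
 j  0  1  1  1  2  2  2  2  2  3
 h  0  1  1  1  2  2  2  2  2  3

1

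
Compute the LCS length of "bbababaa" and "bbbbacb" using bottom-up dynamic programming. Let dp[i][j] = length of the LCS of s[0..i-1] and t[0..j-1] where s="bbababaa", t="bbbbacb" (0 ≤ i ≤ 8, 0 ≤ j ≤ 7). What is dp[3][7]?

3

   ''  b  b  b  b  a  c  b
''  0  0  0  0  0  0  0  0
 b  0  1  1  1  1  1  1  1
 b  0  1  2  2  2  2  2  2
 a  0  1  2  2  2  3  3  3
 b  0  1  2  3  3  3  3  4
 a  0  1  2  3  3  4  4  4
 b  0  1  2  3  4  4  4  5
 a  0  1  2  3  4  5  5  5
 a  0  1  2  3  4  5  5  5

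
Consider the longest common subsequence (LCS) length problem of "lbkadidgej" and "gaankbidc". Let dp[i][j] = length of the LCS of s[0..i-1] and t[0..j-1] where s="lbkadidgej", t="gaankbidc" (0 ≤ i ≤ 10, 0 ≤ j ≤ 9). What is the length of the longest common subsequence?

3

   ''  g  a  a  n  k  b  i  d  c
''  0  0  0  0  0  0  0  0  0  0
 l  0  0  0  0  0  0  0  0  0  0
 b  0  0  0  0  0  0  1  1  1  1
 k  0  0  0  0  0  1  1  1  1  1
 a  0  0  1  1  1  1  1  1  1  1
 d  0  0  1  1  1  1  1  1  2  2
 i  0  0  1  1  1  1  1  2  2  2
 d  0  0  1  1  1  1  1  2  3  3
 g  0  1  1  1  1  1  1  2  3  3
 e  0  1  1  1  1  1  1  2  3  3
 j  0  1  1  1  1  1  1  2  3  3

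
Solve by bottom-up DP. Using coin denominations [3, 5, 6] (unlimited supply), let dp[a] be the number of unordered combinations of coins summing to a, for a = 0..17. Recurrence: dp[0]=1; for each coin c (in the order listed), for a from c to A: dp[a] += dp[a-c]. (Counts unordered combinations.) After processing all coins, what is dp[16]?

after  coin     0     1     2     3     4     5     6     7     8     9    10    11    12    13    14    15    16    17
          3     1     0     0     1     0     0     1     0     0     1     0     0     1     0     0     1     0     0
          5     1     0     0     1     0     1     1     0     1     1     1     1     1     1     1     2     1     1
          6     1     0     0     1     0     1     2     0     1     2     1     2     3     1     2     4     2     3

2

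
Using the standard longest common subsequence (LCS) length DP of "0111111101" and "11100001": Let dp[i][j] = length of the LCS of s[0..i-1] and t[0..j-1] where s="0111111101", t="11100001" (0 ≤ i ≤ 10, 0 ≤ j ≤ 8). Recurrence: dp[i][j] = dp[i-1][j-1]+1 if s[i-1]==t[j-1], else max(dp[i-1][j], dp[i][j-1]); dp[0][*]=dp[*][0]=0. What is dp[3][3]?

2

   ''  1  1  1  0  0  0  0  1
''  0  0  0  0  0  0  0  0  0
 0  0  0  0  0  1  1  1  1  1
 1  0  1  1  1  1  1  1  1  2
 1  0  1  2  2  2  2  2  2  2
 1  0  1  2  3  3  3  3  3  3
 1  0  1  2  3  3  3  3  3  4
 1  0  1  2  3  3  3  3  3  4
 1  0  1  2  3  3  3  3  3  4
 1  0  1  2  3  3  3  3  3  4
 0  0  1  2  3  4  4  4  4  4
 1  0  1  2  3  4  4  4  4  5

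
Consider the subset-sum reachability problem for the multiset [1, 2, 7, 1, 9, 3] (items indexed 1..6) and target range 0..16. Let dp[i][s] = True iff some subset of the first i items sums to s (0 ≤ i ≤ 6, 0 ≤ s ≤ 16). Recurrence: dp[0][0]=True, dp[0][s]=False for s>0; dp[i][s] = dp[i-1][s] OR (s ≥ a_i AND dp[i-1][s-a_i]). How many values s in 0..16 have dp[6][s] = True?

17

i\s   0   1   2   3   4   5   6   7   8   9  10  11  12  13  14  15  16
  0   T   F   F   F   F   F   F   F   F   F   F   F   F   F   F   F   F
  1   T   T   F   F   F   F   F   F   F   F   F   F   F   F   F   F   F
  2   T   T   T   T   F   F   F   F   F   F   F   F   F   F   F   F   F
  3   T   T   T   T   F   F   F   T   T   T   T   F   F   F   F   F   F
  4   T   T   T   T   T   F   F   T   T   T   T   T   F   F   F   F   F
  5   T   T   T   T   T   F   F   T   T   T   T   T   T   T   F   F   T
  6   T   T   T   T   T   T   T   T   T   T   T   T   T   T   T   T   T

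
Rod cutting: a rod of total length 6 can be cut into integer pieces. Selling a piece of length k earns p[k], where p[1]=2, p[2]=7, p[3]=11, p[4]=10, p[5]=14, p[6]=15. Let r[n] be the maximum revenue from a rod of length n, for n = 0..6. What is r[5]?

18

   n    0    1    2    3    4    5    6
r[n]    0    2    7   11   14   18   22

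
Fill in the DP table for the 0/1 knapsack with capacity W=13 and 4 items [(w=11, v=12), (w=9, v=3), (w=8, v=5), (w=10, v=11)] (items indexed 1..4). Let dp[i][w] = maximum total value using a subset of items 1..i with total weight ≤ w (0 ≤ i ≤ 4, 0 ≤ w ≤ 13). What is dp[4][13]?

12

i\w   0   1   2   3   4   5   6   7   8   9  10  11  12  13
  0   0   0   0   0   0   0   0   0   0   0   0   0   0   0
  1   0   0   0   0   0   0   0   0   0   0   0  12  12  12
  2   0   0   0   0   0   0   0   0   0   3   3  12  12  12
  3   0   0   0   0   0   0   0   0   5   5   5  12  12  12
  4   0   0   0   0   0   0   0   0   5   5  11  12  12  12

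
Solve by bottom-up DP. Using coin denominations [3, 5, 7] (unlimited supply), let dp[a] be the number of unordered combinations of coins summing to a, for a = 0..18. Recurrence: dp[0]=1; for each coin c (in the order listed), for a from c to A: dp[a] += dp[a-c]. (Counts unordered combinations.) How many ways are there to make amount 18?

after  coin     0     1     2     3     4     5     6     7     8     9    10    11    12    13    14    15    16    17    18
          3     1     0     0     1     0     0     1     0     0     1     0     0     1     0     0     1     0     0     1
          5     1     0     0     1     0     1     1     0     1     1     1     1     1     1     1     2     1     1     2
          7     1     0     0     1     0     1     1     1     1     1     2     1     2     2     2     3     2     3     3

3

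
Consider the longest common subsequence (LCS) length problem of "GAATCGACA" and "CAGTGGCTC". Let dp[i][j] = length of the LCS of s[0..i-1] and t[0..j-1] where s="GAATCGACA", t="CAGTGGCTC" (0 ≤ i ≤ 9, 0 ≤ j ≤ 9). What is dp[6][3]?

   ''  C  A  G  T  G  G  C  T  C
''  0  0  0  0  0  0  0  0  0  0
 G  0  0  0  1  1  1  1  1  1  1
 A  0  0  1  1  1  1  1  1  1  1
 A  0  0  1  1  1  1  1  1  1  1
 T  0  0  1  1  2  2  2  2  2  2
 C  0  1  1  1  2  2  2  3  3  3
 G  0  1  1  2  2  3  3  3  3  3
 A  0  1  2  2  2  3  3  3  3  3
 C  0  1  2  2  2  3  3  4  4  4
 A  0  1  2  2  2  3  3  4  4  4

2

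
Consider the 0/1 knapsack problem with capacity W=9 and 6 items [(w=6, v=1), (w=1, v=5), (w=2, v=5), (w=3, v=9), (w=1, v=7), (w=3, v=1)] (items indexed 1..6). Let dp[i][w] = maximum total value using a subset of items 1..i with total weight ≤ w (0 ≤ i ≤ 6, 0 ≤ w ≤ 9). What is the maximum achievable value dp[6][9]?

i\w   0   1   2   3   4   5   6   7   8   9
  0   0   0   0   0   0   0   0   0   0   0
  1   0   0   0   0   0   0   1   1   1   1
  2   0   5   5   5   5   5   5   6   6   6
  3   0   5   5  10  10  10  10  10  10  11
  4   0   5   5  10  14  14  19  19  19  19
  5   0   7  12  12  17  21  21  26  26  26
  6   0   7  12  12  17  21  21  26  26  26

26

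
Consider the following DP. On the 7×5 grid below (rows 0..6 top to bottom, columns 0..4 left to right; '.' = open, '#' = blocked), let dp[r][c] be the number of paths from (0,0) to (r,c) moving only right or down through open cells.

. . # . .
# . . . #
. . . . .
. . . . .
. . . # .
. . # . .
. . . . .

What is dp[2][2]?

r\c   0   1   2   3   4
  0   1   1   0   0   0
  1   0   1   1   1   0
  2   0   1   2   3   3
  3   0   1   3   6   9
  4   0   1   4   0   9
  5   0   1   0   0   9
  6   0   1   1   1  10

2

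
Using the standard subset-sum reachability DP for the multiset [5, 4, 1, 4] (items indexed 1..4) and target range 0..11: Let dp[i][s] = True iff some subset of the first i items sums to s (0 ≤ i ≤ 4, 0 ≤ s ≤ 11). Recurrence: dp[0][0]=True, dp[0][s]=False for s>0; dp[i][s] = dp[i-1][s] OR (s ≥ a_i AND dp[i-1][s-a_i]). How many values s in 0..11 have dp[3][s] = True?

i\s   0   1   2   3   4   5   6   7   8   9  10  11
  0   T   F   F   F   F   F   F   F   F   F   F   F
  1   T   F   F   F   F   T   F   F   F   F   F   F
  2   T   F   F   F   T   T   F   F   F   T   F   F
  3   T   T   F   F   T   T   T   F   F   T   T   F
  4   T   T   F   F   T   T   T   F   T   T   T   F

7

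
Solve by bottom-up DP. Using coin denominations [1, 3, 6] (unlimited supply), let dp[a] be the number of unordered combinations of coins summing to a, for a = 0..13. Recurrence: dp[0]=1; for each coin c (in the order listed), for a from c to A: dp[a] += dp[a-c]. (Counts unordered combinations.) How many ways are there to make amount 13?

9

after  coin     0     1     2     3     4     5     6     7     8     9    10    11    12    13
          1     1     1     1     1     1     1     1     1     1     1     1     1     1     1
          3     1     1     1     2     2     2     3     3     3     4     4     4     5     5
          6     1     1     1     2     2     2     4     4     4     6     6     6     9     9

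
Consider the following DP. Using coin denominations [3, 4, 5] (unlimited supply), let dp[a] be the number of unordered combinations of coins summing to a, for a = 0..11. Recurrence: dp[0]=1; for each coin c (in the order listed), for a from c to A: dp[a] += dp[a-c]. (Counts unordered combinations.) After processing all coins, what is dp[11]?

2

after  coin     0     1     2     3     4     5     6     7     8     9    10    11
          3     1     0     0     1     0     0     1     0     0     1     0     0
          4     1     0     0     1     1     0     1     1     1     1     1     1
          5     1     0     0     1     1     1     1     1     2     2     2     2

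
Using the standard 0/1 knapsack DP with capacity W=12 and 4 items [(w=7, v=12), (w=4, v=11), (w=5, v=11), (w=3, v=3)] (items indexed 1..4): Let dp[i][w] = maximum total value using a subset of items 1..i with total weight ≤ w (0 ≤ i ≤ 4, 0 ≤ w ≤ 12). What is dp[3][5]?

11

i\w   0   1   2   3   4   5   6   7   8   9  10  11  12
  0   0   0   0   0   0   0   0   0   0   0   0   0   0
  1   0   0   0   0   0   0   0  12  12  12  12  12  12
  2   0   0   0   0  11  11  11  12  12  12  12  23  23
  3   0   0   0   0  11  11  11  12  12  22  22  23  23
  4   0   0   0   3  11  11  11  14  14  22  22  23  25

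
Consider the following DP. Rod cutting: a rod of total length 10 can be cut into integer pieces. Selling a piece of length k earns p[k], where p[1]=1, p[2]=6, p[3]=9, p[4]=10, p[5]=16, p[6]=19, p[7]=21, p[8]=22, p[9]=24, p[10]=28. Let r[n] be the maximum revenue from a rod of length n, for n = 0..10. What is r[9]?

   n    0    1    2    3    4    5    6    7    8    9   10
r[n]    0    1    6    9   12   16   19   22   25   28   32

28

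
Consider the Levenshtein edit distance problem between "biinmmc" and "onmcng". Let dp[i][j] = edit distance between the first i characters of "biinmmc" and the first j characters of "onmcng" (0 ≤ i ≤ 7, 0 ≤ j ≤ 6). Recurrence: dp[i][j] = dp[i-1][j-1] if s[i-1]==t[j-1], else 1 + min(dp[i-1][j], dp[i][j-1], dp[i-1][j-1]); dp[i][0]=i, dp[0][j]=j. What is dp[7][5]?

   ''  o  n  m  c  n  g
''  0  1  2  3  4  5  6
 b  1  1  2  3  4  5  6
 i  2  2  2  3  4  5  6
 i  3  3  3  3  4  5  6
 n  4  4  3  4  4  4  5
 m  5  5  4  3  4  5  5
 m  6  6  5  4  4  5  6
 c  7  7  6  5  4  5  6

5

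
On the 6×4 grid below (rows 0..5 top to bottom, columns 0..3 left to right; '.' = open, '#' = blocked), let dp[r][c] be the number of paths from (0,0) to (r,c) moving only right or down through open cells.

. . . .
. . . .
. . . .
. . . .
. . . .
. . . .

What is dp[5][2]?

21

r\c   0   1   2   3
  0   1   1   1   1
  1   1   2   3   4
  2   1   3   6  10
  3   1   4  10  20
  4   1   5  15  35
  5   1   6  21  56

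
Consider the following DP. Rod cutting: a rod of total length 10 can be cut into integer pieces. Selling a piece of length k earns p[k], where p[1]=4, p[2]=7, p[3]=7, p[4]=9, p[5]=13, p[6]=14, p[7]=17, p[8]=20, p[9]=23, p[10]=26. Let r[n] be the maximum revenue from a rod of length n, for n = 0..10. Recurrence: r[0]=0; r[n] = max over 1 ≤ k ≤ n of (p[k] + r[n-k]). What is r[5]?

20

   n    0    1    2    3    4    5    6    7    8    9   10
r[n]    0    4    8   12   16   20   24   28   32   36   40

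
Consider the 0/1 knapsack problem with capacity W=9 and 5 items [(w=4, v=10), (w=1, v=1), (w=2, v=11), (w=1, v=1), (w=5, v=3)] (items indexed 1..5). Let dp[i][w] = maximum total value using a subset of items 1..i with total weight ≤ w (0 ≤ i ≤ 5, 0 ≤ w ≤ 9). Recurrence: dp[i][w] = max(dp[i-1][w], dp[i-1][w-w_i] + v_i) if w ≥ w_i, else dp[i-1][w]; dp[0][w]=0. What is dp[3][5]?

12

i\w   0   1   2   3   4   5   6   7   8   9
  0   0   0   0   0   0   0   0   0   0   0
  1   0   0   0   0  10  10  10  10  10  10
  2   0   1   1   1  10  11  11  11  11  11
  3   0   1  11  12  12  12  21  22  22  22
  4   0   1  11  12  13  13  21  22  23  23
  5   0   1  11  12  13  13  21  22  23  23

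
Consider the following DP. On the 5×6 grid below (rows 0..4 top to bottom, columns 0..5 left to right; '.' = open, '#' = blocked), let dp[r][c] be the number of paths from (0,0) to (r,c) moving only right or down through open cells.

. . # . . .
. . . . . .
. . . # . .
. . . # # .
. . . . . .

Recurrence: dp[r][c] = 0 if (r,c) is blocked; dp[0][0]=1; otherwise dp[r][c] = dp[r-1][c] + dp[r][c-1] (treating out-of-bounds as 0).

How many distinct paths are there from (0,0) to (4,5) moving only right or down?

18

r\c   0   1   2   3   4   5
  0   1   1   0   0   0   0
  1   1   2   2   2   2   2
  2   1   3   5   0   2   4
  3   1   4   9   0   0   4
  4   1   5  14  14  14  18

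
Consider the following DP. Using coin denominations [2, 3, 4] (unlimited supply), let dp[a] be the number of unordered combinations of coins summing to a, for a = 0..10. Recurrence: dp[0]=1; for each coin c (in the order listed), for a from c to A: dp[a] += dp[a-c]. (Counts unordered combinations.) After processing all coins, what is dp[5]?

1

after  coin     0     1     2     3     4     5     6     7     8     9    10
          2     1     0     1     0     1     0     1     0     1     0     1
          3     1     0     1     1     1     1     2     1     2     2     2
          4     1     0     1     1     2     1     3     2     4     3     5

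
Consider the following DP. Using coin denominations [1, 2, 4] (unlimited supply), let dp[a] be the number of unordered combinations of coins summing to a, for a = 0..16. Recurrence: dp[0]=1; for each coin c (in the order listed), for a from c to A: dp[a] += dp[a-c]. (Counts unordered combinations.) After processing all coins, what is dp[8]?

9

after  coin     0     1     2     3     4     5     6     7     8     9    10    11    12    13    14    15    16
          1     1     1     1     1     1     1     1     1     1     1     1     1     1     1     1     1     1
          2     1     1     2     2     3     3     4     4     5     5     6     6     7     7     8     8     9
          4     1     1     2     2     4     4     6     6     9     9    12    12    16    16    20    20    25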